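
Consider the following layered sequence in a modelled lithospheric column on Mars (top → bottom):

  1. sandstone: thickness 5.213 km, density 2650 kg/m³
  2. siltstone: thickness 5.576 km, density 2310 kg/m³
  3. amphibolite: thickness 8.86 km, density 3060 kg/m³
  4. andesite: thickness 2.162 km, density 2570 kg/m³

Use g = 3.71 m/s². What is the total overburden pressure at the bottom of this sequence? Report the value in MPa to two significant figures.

220 MPa

sandstone: 2650 kg/m³ × 3.71 m/s² × 5213 m = 5.125×10^7 Pa = 51.25 MPa
siltstone: 2310 kg/m³ × 3.71 m/s² × 5576 m = 4.779×10^7 Pa = 47.79 MPa
amphibolite: 3060 kg/m³ × 3.71 m/s² × 8860 m = 1.006×10^8 Pa = 100.6 MPa
andesite: 2570 kg/m³ × 3.71 m/s² × 2162 m = 2.061×10^7 Pa = 20.61 MPa
Total = 51.25 + 47.79 + 100.6 + 20.61 = 220.24 MPa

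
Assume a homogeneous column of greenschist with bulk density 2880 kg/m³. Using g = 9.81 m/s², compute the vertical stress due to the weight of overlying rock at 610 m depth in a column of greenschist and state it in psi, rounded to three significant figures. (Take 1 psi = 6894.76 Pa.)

2500 psi

greenschist: 2880 kg/m³ × 9.81 m/s² × 610 m = 1.723×10^7 Pa = 2500 psi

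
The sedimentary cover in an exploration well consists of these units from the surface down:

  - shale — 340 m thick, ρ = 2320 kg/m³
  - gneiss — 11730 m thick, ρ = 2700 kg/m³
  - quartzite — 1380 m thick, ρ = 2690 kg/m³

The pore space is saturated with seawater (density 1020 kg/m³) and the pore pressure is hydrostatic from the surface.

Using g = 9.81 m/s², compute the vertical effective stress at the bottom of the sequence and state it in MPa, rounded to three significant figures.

Overburden (lithostatic) stress σ_v:
shale: 2320 kg/m³ × 9.81 m/s² × 340 m = 7.738×10^6 Pa = 7.738 MPa
gneiss: 2700 kg/m³ × 9.81 m/s² × 11730 m = 3.107×10^8 Pa = 310.7 MPa
quartzite: 2690 kg/m³ × 9.81 m/s² × 1380 m = 3.642×10^7 Pa = 36.42 MPa
Total = 7.738 + 310.7 + 36.42 = 354.85 MPa
Pore pressure P_p = 1020 kg/m³ × 9.81 m/s² × 13450 m = 1.346×10^8 Pa = 134.6 MPa
Effective stress σ' = σ_v − P_p = 354.8 − 134.6 = 220.26 MPa

220 MPa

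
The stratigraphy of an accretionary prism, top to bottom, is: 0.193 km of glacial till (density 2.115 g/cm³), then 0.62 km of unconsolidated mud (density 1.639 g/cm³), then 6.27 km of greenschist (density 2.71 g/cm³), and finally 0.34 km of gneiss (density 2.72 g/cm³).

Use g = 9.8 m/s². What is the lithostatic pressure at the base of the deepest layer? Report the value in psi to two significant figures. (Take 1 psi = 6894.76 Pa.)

glacial till: 2115 kg/m³ × 9.8 m/s² × 193 m = 4.000×10^6 Pa = 580.2 psi
unconsolidated mud: 1639 kg/m³ × 9.8 m/s² × 620 m = 9.959×10^6 Pa = 1444 psi
greenschist: 2710 kg/m³ × 9.8 m/s² × 6270 m = 1.665×10^8 Pa = 24151 psi
gneiss: 2720 kg/m³ × 9.8 m/s² × 340 m = 9.063×10^6 Pa = 1314 psi
Total = 580.2 + 1444 + 24151 + 1314 = 27491 psi

27000 psi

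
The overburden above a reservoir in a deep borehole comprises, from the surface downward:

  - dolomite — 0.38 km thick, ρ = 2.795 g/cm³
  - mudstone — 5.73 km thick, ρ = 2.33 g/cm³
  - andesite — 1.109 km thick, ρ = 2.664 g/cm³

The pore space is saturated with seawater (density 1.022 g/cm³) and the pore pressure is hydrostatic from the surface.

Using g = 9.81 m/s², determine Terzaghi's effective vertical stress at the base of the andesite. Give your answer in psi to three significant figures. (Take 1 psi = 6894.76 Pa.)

Overburden (lithostatic) stress σ_v:
dolomite: 2795 kg/m³ × 9.81 m/s² × 380 m = 1.042×10^7 Pa = 10.42 MPa
mudstone: 2330 kg/m³ × 9.81 m/s² × 5730 m = 1.310×10^8 Pa = 131.0 MPa
andesite: 2664 kg/m³ × 9.81 m/s² × 1109 m = 2.898×10^7 Pa = 28.98 MPa
Total = 10.42 + 131.0 + 28.98 = 170.37 MPa
Pore pressure P_p = 1022 kg/m³ × 9.81 m/s² × 7219 m = 7.238×10^7 Pa = 72.38 MPa
Effective stress σ' = σ_v − P_p = 170.4 − 72.38 = 97.998 MPa = 14213 psi

14200 psi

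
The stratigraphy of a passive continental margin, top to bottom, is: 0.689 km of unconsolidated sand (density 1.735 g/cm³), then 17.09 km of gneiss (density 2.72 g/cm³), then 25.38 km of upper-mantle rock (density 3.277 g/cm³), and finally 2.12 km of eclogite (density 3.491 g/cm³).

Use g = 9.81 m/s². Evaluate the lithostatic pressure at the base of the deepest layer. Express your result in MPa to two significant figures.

unconsolidated sand: 1735 kg/m³ × 9.81 m/s² × 689 m = 1.173×10^7 Pa = 11.73 MPa
gneiss: 2720 kg/m³ × 9.81 m/s² × 17090 m = 4.560×10^8 Pa = 456.0 MPa
upper-mantle rock: 3277 kg/m³ × 9.81 m/s² × 25380 m = 8.159×10^8 Pa = 815.9 MPa
eclogite: 3491 kg/m³ × 9.81 m/s² × 2120 m = 7.260×10^7 Pa = 72.60 MPa
Total = 11.73 + 456.0 + 815.9 + 72.60 = 1356.2 MPa

1400 MPa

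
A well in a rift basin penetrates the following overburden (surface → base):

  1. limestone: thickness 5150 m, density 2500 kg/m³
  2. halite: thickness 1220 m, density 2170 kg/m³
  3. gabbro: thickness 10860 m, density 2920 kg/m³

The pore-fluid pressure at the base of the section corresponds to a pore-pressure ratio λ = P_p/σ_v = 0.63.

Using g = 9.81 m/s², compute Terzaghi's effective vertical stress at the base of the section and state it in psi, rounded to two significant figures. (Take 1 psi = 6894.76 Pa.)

25000 psi

Overburden (lithostatic) stress σ_v:
limestone: 2500 kg/m³ × 9.81 m/s² × 5150 m = 1.263×10^8 Pa = 126.3 MPa
halite: 2170 kg/m³ × 9.81 m/s² × 1220 m = 2.597×10^7 Pa = 25.97 MPa
gabbro: 2920 kg/m³ × 9.81 m/s² × 10860 m = 3.111×10^8 Pa = 311.1 MPa
Total = 126.3 + 25.97 + 311.1 = 463.36 MPa
Pore pressure P_p = λ·σ_v = 0.63 × 463.4 MPa = 291.9 MPa
Effective stress σ' = σ_v − P_p = 463.4 − 291.9 = 171.44 MPa = 24866 psi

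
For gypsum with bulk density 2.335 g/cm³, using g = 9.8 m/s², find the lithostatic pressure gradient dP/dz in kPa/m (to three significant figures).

22.9 kPa/m

dP/dz = ρg = 2335 kg/m³ × 9.8 m/s² = 22883 Pa/m
= 22883 Pa/m × (1 kPa/m / 1000.0 Pa/m) = 22.883 kPa/m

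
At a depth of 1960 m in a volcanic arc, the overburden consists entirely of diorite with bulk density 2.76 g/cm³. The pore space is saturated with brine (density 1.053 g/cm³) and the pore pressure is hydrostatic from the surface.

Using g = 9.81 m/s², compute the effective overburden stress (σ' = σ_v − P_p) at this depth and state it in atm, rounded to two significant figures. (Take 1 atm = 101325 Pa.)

Overburden (lithostatic) stress σ_v:
diorite: 2760 kg/m³ × 9.81 m/s² × 1960 m = 5.307×10^7 Pa = 53.07 MPa
Pore pressure P_p = 1053 kg/m³ × 9.81 m/s² × 1960 m = 2.025×10^7 Pa = 20.25 MPa
Effective stress σ' = σ_v − P_p = 53.07 − 20.25 = 32.822 MPa = 323.92 atm

320 atm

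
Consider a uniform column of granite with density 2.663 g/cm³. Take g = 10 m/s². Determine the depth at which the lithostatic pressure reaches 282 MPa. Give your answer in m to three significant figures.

h = P/(ρg) = 282 MPa / (2663 kg/m³ × 10 m/s²) = 2.820×10^8 Pa / 26630 Pa/m = 10590 m

10600 m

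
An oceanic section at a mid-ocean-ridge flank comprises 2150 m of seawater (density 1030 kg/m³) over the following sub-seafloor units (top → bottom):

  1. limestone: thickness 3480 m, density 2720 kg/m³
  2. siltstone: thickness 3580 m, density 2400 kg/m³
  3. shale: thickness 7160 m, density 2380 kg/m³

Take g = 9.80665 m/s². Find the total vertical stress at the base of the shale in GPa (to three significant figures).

0.366 GPa

seawater: 1030 kg/m³ × 9.80665 m/s² × 2150 m = 2.172×10^7 Pa = 0.02172 GPa
limestone: 2720 kg/m³ × 9.80665 m/s² × 3480 m = 9.283×10^7 Pa = 0.09283 GPa
siltstone: 2400 kg/m³ × 9.80665 m/s² × 3580 m = 8.426×10^7 Pa = 0.08426 GPa
shale: 2380 kg/m³ × 9.80665 m/s² × 7160 m = 1.671×10^8 Pa = 0.1671 GPa
Total = 0.02172 + 0.09283 + 0.08426 + 0.1671 = 0.36591 GPa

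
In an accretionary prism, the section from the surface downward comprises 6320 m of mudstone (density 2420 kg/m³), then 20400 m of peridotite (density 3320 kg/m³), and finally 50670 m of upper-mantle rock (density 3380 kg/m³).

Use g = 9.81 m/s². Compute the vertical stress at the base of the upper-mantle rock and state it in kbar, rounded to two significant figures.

25 kbar

mudstone: 2420 kg/m³ × 9.81 m/s² × 6320 m = 1.500×10^8 Pa = 1.500 kbar
peridotite: 3320 kg/m³ × 9.81 m/s² × 20400 m = 6.644×10^8 Pa = 6.644 kbar
upper-mantle rock: 3380 kg/m³ × 9.81 m/s² × 50670 m = 1.680×10^9 Pa = 16.80 kbar
Total = 1.500 + 6.644 + 16.80 = 24.946 kbar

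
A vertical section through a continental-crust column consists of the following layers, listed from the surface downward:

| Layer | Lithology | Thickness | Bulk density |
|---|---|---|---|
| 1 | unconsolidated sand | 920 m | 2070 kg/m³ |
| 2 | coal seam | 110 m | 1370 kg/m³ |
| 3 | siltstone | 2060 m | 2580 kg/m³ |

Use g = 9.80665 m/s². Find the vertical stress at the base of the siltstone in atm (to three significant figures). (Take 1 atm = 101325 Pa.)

unconsolidated sand: 2070 kg/m³ × 9.80665 m/s² × 920 m = 1.868×10^7 Pa = 184.3 atm
coal seam: 1370 kg/m³ × 9.80665 m/s² × 110 m = 1.478×10^6 Pa = 14.59 atm
siltstone: 2580 kg/m³ × 9.80665 m/s² × 2060 m = 5.212×10^7 Pa = 514.4 atm
Total = 184.3 + 14.59 + 514.4 = 713.29 atm

713 atm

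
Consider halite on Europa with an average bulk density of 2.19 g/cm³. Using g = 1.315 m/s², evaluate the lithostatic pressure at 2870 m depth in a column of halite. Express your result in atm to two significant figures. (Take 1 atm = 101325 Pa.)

halite: 2190 kg/m³ × 1.315 m/s² × 2870 m = 8.265×10^6 Pa = 81.57 atm

82 atm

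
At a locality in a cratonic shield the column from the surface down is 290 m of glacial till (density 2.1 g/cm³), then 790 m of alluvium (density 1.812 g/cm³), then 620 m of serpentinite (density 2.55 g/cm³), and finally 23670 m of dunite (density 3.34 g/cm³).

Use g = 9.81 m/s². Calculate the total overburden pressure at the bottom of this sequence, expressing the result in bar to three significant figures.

glacial till: 2100 kg/m³ × 9.81 m/s² × 290 m = 5.974×10^6 Pa = 59.74 bar
alluvium: 1812 kg/m³ × 9.81 m/s² × 790 m = 1.404×10^7 Pa = 140.4 bar
serpentinite: 2550 kg/m³ × 9.81 m/s² × 620 m = 1.551×10^7 Pa = 155.1 bar
dunite: 3340 kg/m³ × 9.81 m/s² × 23670 m = 7.756×10^8 Pa = 7756 bar
Total = 59.74 + 140.4 + 155.1 + 7756 = 8110.8 bar

8110 bar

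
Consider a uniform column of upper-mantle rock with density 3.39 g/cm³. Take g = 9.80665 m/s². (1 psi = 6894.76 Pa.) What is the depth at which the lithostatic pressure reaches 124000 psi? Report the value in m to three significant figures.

h = P/(ρg) = 124000 psi / (3390 kg/m³ × 9.80665 m/s²) = 8.549×10^8 Pa / 33245 Pa/m = 25717 m

25700 m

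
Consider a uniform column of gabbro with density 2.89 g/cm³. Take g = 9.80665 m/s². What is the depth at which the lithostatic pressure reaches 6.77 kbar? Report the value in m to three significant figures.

23900 m

h = P/(ρg) = 6.77 kbar / (2890 kg/m³ × 9.80665 m/s²) = 6.770×10^8 Pa / 28341 Pa/m = 23887 m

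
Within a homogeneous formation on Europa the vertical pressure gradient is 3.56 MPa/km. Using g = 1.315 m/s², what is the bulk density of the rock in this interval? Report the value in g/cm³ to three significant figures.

ρ = (dP/dz)/g = 3.56 MPa/km / 1.315 m/s² = 3560.0 Pa/m / 1.315 m/s² = 2707.2 kg/m³
= 2.707 g/cm³

2.71 g/cm³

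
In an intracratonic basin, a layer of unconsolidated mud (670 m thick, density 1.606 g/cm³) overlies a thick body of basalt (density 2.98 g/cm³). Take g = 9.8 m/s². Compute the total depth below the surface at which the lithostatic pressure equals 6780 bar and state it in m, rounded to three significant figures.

Pressure at base of upper layers: 1606×9.8×670 = 1.054×10^7 Pa = 105.4 bar
Remaining pressure to be supplied by basalt: 6.780×10^8 − 1.054×10^7 = 6.675×10^8 Pa
Additional depth in basalt = 6.675×10^8 Pa / (2980 kg/m³ × 9.8 m/s²) = 22855 m
Total depth = 670 m + 22855 m = 23525 m

23500 m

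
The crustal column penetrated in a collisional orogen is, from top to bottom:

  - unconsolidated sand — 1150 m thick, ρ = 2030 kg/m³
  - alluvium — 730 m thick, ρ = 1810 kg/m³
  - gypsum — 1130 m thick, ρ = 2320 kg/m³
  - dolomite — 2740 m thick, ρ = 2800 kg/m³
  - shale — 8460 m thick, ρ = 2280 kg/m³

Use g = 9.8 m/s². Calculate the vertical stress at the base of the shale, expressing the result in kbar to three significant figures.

unconsolidated sand: 2030 kg/m³ × 9.8 m/s² × 1150 m = 2.288×10^7 Pa = 0.2288 kbar
alluvium: 1810 kg/m³ × 9.8 m/s² × 730 m = 1.295×10^7 Pa = 0.1295 kbar
gypsum: 2320 kg/m³ × 9.8 m/s² × 1130 m = 2.569×10^7 Pa = 0.2569 kbar
dolomite: 2800 kg/m³ × 9.8 m/s² × 2740 m = 7.519×10^7 Pa = 0.7519 kbar
shale: 2280 kg/m³ × 9.8 m/s² × 8460 m = 1.890×10^8 Pa = 1.890 kbar
Total = 0.2288 + 0.1295 + 0.2569 + 0.7519 + 1.890 = 3.2573 kbar

3.26 kbar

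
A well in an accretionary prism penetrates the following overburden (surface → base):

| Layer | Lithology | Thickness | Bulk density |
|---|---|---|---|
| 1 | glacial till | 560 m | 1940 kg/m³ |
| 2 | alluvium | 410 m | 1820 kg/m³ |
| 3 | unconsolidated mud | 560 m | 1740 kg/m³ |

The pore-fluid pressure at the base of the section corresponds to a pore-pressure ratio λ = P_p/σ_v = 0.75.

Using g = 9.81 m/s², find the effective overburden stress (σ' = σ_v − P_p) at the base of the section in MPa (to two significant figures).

Overburden (lithostatic) stress σ_v:
glacial till: 1940 kg/m³ × 9.81 m/s² × 560 m = 1.066×10^7 Pa = 10.66 MPa
alluvium: 1820 kg/m³ × 9.81 m/s² × 410 m = 7.320×10^6 Pa = 7.320 MPa
unconsolidated mud: 1740 kg/m³ × 9.81 m/s² × 560 m = 9.559×10^6 Pa = 9.559 MPa
Total = 10.66 + 7.320 + 9.559 = 27.537 MPa
Pore pressure P_p = λ·σ_v = 0.75 × 27.54 MPa = 20.65 MPa
Effective stress σ' = σ_v − P_p = 27.54 − 20.65 = 6.8842 MPa

6.9 MPa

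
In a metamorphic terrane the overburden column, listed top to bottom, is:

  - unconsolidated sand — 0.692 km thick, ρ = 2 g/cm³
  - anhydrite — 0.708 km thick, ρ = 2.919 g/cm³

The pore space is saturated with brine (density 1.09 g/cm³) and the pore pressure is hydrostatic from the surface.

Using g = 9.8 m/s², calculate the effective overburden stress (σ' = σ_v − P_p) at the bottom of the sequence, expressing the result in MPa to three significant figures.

Overburden (lithostatic) stress σ_v:
unconsolidated sand: 2000 kg/m³ × 9.8 m/s² × 692 m = 1.356×10^7 Pa = 13.56 MPa
anhydrite: 2919 kg/m³ × 9.8 m/s² × 708 m = 2.025×10^7 Pa = 20.25 MPa
Total = 13.56 + 20.25 = 33.816 MPa
Pore pressure P_p = 1090 kg/m³ × 9.8 m/s² × 1400 m = 1.495×10^7 Pa = 14.95 MPa
Effective stress σ' = σ_v − P_p = 33.82 − 14.95 = 18.862 MPa

18.9 MPa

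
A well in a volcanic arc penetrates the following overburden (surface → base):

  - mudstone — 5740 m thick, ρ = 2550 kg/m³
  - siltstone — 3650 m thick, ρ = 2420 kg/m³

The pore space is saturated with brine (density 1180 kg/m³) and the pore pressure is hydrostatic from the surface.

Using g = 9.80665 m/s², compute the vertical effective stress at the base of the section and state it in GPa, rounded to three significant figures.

0.122 GPa

Overburden (lithostatic) stress σ_v:
mudstone: 2550 kg/m³ × 9.80665 m/s² × 5740 m = 1.435×10^8 Pa = 143.5 MPa
siltstone: 2420 kg/m³ × 9.80665 m/s² × 3650 m = 8.662×10^7 Pa = 86.62 MPa
Total = 143.5 + 86.62 = 230.16 MPa
Pore pressure P_p = 1180 kg/m³ × 9.80665 m/s² × 9390 m = 1.087×10^8 Pa = 108.7 MPa
Effective stress σ' = σ_v − P_p = 230.2 − 108.7 = 121.50 MPa = 0.12150 GPa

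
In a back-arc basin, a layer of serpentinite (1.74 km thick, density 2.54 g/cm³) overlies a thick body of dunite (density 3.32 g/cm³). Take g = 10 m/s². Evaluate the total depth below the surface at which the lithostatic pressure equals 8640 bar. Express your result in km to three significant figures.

26.4 km

Pressure at base of upper layers: 2540×10×1740 = 4.420×10^7 Pa = 442.0 bar
Remaining pressure to be supplied by dunite: 8.640×10^8 − 4.420×10^7 = 8.198×10^8 Pa
Additional depth in dunite = 8.198×10^8 Pa / (3320 kg/m³ × 10 m/s²) = 24693 m
Total depth = 1740 m + 24693 m = 26433 m
= 26.433 km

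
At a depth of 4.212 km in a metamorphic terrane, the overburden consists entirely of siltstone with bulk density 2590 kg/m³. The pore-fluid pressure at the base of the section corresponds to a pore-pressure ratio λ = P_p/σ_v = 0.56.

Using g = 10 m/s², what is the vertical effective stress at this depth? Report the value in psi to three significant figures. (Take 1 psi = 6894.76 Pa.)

Overburden (lithostatic) stress σ_v:
siltstone: 2590 kg/m³ × 10 m/s² × 4212 m = 1.091×10^8 Pa = 109.1 MPa
Pore pressure P_p = λ·σ_v = 0.56 × 109.1 MPa = 61.09 MPa
Effective stress σ' = σ_v − P_p = 109.1 − 61.09 = 48.000 MPa = 6961.8 psi

6960 psi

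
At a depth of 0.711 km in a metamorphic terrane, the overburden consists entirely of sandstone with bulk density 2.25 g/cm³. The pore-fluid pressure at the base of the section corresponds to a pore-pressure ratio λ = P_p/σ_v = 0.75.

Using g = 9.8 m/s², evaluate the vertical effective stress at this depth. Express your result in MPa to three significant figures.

Overburden (lithostatic) stress σ_v:
sandstone: 2250 kg/m³ × 9.8 m/s² × 711 m = 1.568×10^7 Pa = 15.68 MPa
Pore pressure P_p = λ·σ_v = 0.75 × 15.68 MPa = 11.76 MPa
Effective stress σ' = σ_v − P_p = 15.68 − 11.76 = 3.9194 MPa

3.92 MPa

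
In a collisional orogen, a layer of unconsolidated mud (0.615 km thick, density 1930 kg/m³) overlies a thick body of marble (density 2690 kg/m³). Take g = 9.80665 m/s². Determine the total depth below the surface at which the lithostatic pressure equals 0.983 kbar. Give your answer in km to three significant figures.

3.90 km

Pressure at base of upper layers: 1930×9.80665×615 = 1.164×10^7 Pa = 0.1164 kbar
Remaining pressure to be supplied by marble: 9.830×10^7 − 1.164×10^7 = 8.666×10^7 Pa
Additional depth in marble = 8.666×10^7 Pa / (2690 kg/m³ × 9.80665 m/s²) = 3285.1 m
Total depth = 615 m + 3285.1 m = 3900.1 m
= 3.9001 km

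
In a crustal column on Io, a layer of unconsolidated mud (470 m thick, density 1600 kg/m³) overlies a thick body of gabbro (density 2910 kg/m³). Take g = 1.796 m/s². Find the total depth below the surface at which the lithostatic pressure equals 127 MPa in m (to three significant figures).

24500 m

Pressure at base of upper layers: 1600×1.796×470 = 1.351×10^6 Pa = 1.351 MPa
Remaining pressure to be supplied by gabbro: 1.270×10^8 − 1.351×10^6 = 1.256×10^8 Pa
Additional depth in gabbro = 1.256×10^8 Pa / (2910 kg/m³ × 1.796 m/s²) = 24041 m
Total depth = 470 m + 24041 m = 24511 m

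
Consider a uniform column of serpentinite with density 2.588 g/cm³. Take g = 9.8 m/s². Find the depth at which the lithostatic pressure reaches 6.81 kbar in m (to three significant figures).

h = P/(ρg) = 6.81 kbar / (2588 kg/m³ × 9.8 m/s²) = 6.810×10^8 Pa / 25362 Pa/m = 26851 m

26900 m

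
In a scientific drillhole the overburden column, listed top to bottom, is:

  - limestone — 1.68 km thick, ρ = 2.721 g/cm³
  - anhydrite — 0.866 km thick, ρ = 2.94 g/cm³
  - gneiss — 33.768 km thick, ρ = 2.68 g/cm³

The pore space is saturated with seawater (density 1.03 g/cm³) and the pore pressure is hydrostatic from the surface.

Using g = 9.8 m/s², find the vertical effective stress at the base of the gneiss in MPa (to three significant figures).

Overburden (lithostatic) stress σ_v:
limestone: 2721 kg/m³ × 9.8 m/s² × 1680 m = 4.480×10^7 Pa = 44.80 MPa
anhydrite: 2940 kg/m³ × 9.8 m/s² × 866 m = 2.495×10^7 Pa = 24.95 MPa
gneiss: 2680 kg/m³ × 9.8 m/s² × 33768 m = 8.869×10^8 Pa = 886.9 MPa
Total = 44.80 + 24.95 + 886.9 = 956.63 MPa
Pore pressure P_p = 1030 kg/m³ × 9.8 m/s² × 36314 m = 3.666×10^8 Pa = 366.6 MPa
Effective stress σ' = σ_v − P_p = 956.6 − 366.6 = 590.08 MPa

590 MPa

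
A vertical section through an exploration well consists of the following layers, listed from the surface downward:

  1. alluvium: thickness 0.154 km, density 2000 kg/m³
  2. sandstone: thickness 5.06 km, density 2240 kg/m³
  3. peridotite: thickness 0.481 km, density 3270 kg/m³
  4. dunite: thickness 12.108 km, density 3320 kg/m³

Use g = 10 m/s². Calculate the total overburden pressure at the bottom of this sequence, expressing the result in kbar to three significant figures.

alluvium: 2000 kg/m³ × 10 m/s² × 154 m = 3.080×10^6 Pa = 0.03080 kbar
sandstone: 2240 kg/m³ × 10 m/s² × 5060 m = 1.133×10^8 Pa = 1.133 kbar
peridotite: 3270 kg/m³ × 10 m/s² × 481 m = 1.573×10^7 Pa = 0.1573 kbar
dunite: 3320 kg/m³ × 10 m/s² × 12108 m = 4.020×10^8 Pa = 4.020 kbar
Total = 0.03080 + 1.133 + 0.1573 + 4.020 = 5.3414 kbar

5.34 kbar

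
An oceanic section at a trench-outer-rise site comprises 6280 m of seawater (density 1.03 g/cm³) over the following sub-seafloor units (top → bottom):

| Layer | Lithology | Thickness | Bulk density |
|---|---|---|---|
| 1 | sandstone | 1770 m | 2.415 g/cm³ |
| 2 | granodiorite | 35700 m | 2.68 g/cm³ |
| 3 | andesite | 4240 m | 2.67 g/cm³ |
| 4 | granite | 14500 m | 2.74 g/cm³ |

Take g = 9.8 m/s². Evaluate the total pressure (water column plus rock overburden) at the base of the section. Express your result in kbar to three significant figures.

15.4 kbar

seawater: 1030 kg/m³ × 9.8 m/s² × 6280 m = 6.339×10^7 Pa = 0.6339 kbar
sandstone: 2415 kg/m³ × 9.8 m/s² × 1770 m = 4.189×10^7 Pa = 0.4189 kbar
granodiorite: 2680 kg/m³ × 9.8 m/s² × 35700 m = 9.376×10^8 Pa = 9.376 kbar
andesite: 2670 kg/m³ × 9.8 m/s² × 4240 m = 1.109×10^8 Pa = 1.109 kbar
granite: 2740 kg/m³ × 9.8 m/s² × 14500 m = 3.894×10^8 Pa = 3.894 kbar
Total = 0.6339 + 0.4189 + 9.376 + 1.109 + 3.894 = 15.432 kbar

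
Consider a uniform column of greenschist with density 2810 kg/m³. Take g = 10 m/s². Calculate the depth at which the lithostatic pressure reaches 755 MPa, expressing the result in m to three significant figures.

26900 m

h = P/(ρg) = 755 MPa / (2810 kg/m³ × 10 m/s²) = 7.550×10^8 Pa / 28100 Pa/m = 26868 m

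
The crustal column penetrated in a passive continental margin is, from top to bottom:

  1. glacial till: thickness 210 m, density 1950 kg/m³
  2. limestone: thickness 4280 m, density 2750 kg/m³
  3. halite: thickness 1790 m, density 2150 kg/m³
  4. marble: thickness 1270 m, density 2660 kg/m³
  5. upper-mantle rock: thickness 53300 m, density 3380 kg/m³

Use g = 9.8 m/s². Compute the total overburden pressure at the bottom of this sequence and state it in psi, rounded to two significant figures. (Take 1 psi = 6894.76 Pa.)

glacial till: 1950 kg/m³ × 9.8 m/s² × 210 m = 4.013×10^6 Pa = 582.1 psi
limestone: 2750 kg/m³ × 9.8 m/s² × 4280 m = 1.153×10^8 Pa = 16730 psi
halite: 2150 kg/m³ × 9.8 m/s² × 1790 m = 3.772×10^7 Pa = 5470 psi
marble: 2660 kg/m³ × 9.8 m/s² × 1270 m = 3.311×10^7 Pa = 4802 psi
upper-mantle rock: 3380 kg/m³ × 9.8 m/s² × 53300 m = 1.766×10^9 Pa = 2.561×10^5 psi
Total = 582.1 + 16730 + 5470 + 4802 + 2.561×10^5 = 2.8365×10^5 psi

280000 psi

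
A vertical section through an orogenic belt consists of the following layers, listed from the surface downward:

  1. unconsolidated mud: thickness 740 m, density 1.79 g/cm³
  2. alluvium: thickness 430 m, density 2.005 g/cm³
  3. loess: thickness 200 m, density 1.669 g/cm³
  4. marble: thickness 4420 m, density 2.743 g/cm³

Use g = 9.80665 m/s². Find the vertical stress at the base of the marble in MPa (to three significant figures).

unconsolidated mud: 1790 kg/m³ × 9.80665 m/s² × 740 m = 1.299×10^7 Pa = 12.99 MPa
alluvium: 2005 kg/m³ × 9.80665 m/s² × 430 m = 8.455×10^6 Pa = 8.455 MPa
loess: 1669 kg/m³ × 9.80665 m/s² × 200 m = 3.273×10^6 Pa = 3.273 MPa
marble: 2743 kg/m³ × 9.80665 m/s² × 4420 m = 1.189×10^8 Pa = 118.9 MPa
Total = 12.99 + 8.455 + 3.273 + 118.9 = 143.61 MPa

144 MPa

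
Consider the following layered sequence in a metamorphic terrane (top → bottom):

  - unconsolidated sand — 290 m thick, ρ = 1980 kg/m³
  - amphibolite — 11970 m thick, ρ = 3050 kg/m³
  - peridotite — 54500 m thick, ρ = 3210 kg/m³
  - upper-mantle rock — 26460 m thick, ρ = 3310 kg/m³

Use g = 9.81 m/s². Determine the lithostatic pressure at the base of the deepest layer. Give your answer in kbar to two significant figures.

29 kbar

unconsolidated sand: 1980 kg/m³ × 9.81 m/s² × 290 m = 5.633×10^6 Pa = 0.05633 kbar
amphibolite: 3050 kg/m³ × 9.81 m/s² × 11970 m = 3.581×10^8 Pa = 3.581 kbar
peridotite: 3210 kg/m³ × 9.81 m/s² × 54500 m = 1.716×10^9 Pa = 17.16 kbar
upper-mantle rock: 3310 kg/m³ × 9.81 m/s² × 26460 m = 8.592×10^8 Pa = 8.592 kbar
Total = 0.05633 + 3.581 + 17.16 + 8.592 = 29.392 kbar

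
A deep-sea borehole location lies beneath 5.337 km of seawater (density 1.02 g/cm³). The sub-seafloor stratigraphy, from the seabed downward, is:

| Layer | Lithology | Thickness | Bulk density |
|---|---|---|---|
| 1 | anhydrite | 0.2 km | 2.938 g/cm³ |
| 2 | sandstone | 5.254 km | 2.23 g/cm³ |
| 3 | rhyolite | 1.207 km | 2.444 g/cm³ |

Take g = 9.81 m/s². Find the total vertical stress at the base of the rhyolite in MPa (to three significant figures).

203 MPa

seawater: 1020 kg/m³ × 9.81 m/s² × 5337 m = 5.340×10^7 Pa = 53.40 MPa
anhydrite: 2938 kg/m³ × 9.81 m/s² × 200 m = 5.764×10^6 Pa = 5.764 MPa
sandstone: 2230 kg/m³ × 9.81 m/s² × 5254 m = 1.149×10^8 Pa = 114.9 MPa
rhyolite: 2444 kg/m³ × 9.81 m/s² × 1207 m = 2.894×10^7 Pa = 28.94 MPa
Total = 53.40 + 5.764 + 114.9 + 28.94 = 203.04 MPa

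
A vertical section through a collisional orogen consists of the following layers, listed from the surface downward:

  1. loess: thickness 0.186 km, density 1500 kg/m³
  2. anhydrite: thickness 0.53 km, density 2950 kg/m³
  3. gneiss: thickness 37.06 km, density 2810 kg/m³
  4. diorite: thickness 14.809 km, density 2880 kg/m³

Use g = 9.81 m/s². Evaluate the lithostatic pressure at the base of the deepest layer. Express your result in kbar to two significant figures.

15 kbar

loess: 1500 kg/m³ × 9.81 m/s² × 186 m = 2.737×10^6 Pa = 0.02737 kbar
anhydrite: 2950 kg/m³ × 9.81 m/s² × 530 m = 1.534×10^7 Pa = 0.1534 kbar
gneiss: 2810 kg/m³ × 9.81 m/s² × 37060 m = 1.022×10^9 Pa = 10.22 kbar
diorite: 2880 kg/m³ × 9.81 m/s² × 14809 m = 4.184×10^8 Pa = 4.184 kbar
Total = 0.02737 + 0.1534 + 10.22 + 4.184 = 14.581 kbar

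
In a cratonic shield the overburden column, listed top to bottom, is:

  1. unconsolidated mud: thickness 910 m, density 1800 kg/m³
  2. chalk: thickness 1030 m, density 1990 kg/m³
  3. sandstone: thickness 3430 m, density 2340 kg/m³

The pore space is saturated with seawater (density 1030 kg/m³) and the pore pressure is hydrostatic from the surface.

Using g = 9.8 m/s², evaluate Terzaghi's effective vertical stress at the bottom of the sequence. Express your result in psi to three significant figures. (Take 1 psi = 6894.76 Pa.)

Overburden (lithostatic) stress σ_v:
unconsolidated mud: 1800 kg/m³ × 9.8 m/s² × 910 m = 1.605×10^7 Pa = 16.05 MPa
chalk: 1990 kg/m³ × 9.8 m/s² × 1030 m = 2.009×10^7 Pa = 20.09 MPa
sandstone: 2340 kg/m³ × 9.8 m/s² × 3430 m = 7.866×10^7 Pa = 78.66 MPa
Total = 16.05 + 20.09 + 78.66 = 114.80 MPa
Pore pressure P_p = 1030 kg/m³ × 9.8 m/s² × 5370 m = 5.420×10^7 Pa = 54.20 MPa
Effective stress σ' = σ_v − P_p = 114.8 − 54.20 = 60.591 MPa = 8788.0 psi

8790 psi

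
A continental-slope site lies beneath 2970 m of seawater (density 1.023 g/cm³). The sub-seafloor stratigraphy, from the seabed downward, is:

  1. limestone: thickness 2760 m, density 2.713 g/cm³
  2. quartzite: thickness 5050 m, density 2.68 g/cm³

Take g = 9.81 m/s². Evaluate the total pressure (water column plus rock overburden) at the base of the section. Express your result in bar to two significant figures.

2400 bar

seawater: 1023 kg/m³ × 9.81 m/s² × 2970 m = 2.981×10^7 Pa = 298.1 bar
limestone: 2713 kg/m³ × 9.81 m/s² × 2760 m = 7.346×10^7 Pa = 734.6 bar
quartzite: 2680 kg/m³ × 9.81 m/s² × 5050 m = 1.328×10^8 Pa = 1328 bar
Total = 298.1 + 734.6 + 1328 = 2360.3 bar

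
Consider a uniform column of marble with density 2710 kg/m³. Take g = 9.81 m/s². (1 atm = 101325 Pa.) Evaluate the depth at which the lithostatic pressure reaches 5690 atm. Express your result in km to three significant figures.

h = P/(ρg) = 5690 atm / (2710 kg/m³ × 9.81 m/s²) = 5.765×10^8 Pa / 26585 Pa/m = 21687 m
= 21.687 km

21.7 km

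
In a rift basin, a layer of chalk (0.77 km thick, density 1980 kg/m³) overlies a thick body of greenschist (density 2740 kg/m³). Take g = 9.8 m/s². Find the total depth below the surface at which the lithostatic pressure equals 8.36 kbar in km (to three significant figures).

Pressure at base of upper layers: 1980×9.8×770 = 1.494×10^7 Pa = 0.1494 kbar
Remaining pressure to be supplied by greenschist: 8.360×10^8 − 1.494×10^7 = 8.211×10^8 Pa
Additional depth in greenschist = 8.211×10^8 Pa / (2740 kg/m³ × 9.8 m/s²) = 30577 m
Total depth = 770 m + 30577 m = 31347 m
= 31.347 km

31.3 km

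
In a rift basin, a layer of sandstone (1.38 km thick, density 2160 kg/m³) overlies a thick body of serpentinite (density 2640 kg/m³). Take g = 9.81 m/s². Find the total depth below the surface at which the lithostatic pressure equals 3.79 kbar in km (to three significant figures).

14.9 km

Pressure at base of upper layers: 2160×9.81×1380 = 2.924×10^7 Pa = 0.2924 kbar
Remaining pressure to be supplied by serpentinite: 3.790×10^8 − 2.924×10^7 = 3.498×10^8 Pa
Additional depth in serpentinite = 3.498×10^8 Pa / (2640 kg/m³ × 9.81 m/s²) = 13505 m
Total depth = 1380 m + 13505 m = 14885 m
= 14.885 km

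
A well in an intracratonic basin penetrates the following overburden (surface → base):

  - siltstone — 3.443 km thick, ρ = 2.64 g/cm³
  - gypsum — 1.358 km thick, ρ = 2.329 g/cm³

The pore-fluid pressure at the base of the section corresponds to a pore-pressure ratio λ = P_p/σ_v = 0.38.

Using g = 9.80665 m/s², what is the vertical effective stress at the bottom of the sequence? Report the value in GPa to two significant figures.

Overburden (lithostatic) stress σ_v:
siltstone: 2640 kg/m³ × 9.80665 m/s² × 3443 m = 8.914×10^7 Pa = 89.14 MPa
gypsum: 2329 kg/m³ × 9.80665 m/s² × 1358 m = 3.102×10^7 Pa = 31.02 MPa
Total = 89.14 + 31.02 = 120.15 MPa
Pore pressure P_p = λ·σ_v = 0.38 × 120.2 MPa = 45.66 MPa
Effective stress σ' = σ_v − P_p = 120.2 − 45.66 = 74.496 MPa = 0.074496 GPa

0.074 GPa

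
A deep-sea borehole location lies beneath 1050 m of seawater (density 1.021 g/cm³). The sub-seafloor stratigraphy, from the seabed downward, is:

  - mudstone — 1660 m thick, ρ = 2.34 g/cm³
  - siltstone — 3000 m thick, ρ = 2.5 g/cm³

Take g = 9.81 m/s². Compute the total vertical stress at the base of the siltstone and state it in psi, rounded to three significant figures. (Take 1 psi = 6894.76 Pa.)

17700 psi

seawater: 1021 kg/m³ × 9.81 m/s² × 1050 m = 1.052×10^7 Pa = 1525 psi
mudstone: 2340 kg/m³ × 9.81 m/s² × 1660 m = 3.811×10^7 Pa = 5527 psi
siltstone: 2500 kg/m³ × 9.81 m/s² × 3000 m = 7.357×10^7 Pa = 10671 psi
Total = 1525 + 5527 + 10671 = 17723 psi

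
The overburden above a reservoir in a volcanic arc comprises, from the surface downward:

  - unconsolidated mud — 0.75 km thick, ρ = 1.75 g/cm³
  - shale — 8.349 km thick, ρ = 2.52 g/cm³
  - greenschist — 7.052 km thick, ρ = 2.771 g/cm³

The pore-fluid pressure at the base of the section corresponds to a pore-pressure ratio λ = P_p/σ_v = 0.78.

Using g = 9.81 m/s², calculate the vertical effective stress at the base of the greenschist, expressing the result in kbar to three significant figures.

0.904 kbar

Overburden (lithostatic) stress σ_v:
unconsolidated mud: 1750 kg/m³ × 9.81 m/s² × 750 m = 1.288×10^7 Pa = 12.88 MPa
shale: 2520 kg/m³ × 9.81 m/s² × 8349 m = 2.064×10^8 Pa = 206.4 MPa
greenschist: 2771 kg/m³ × 9.81 m/s² × 7052 m = 1.917×10^8 Pa = 191.7 MPa
Total = 12.88 + 206.4 + 191.7 = 410.97 MPa
Pore pressure P_p = λ·σ_v = 0.78 × 411.0 MPa = 320.6 MPa
Effective stress σ' = σ_v − P_p = 411.0 − 320.6 = 90.414 MPa = 0.90414 kbar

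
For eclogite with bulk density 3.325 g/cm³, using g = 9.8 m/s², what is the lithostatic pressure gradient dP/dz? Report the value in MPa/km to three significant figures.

32.6 MPa/km

dP/dz = ρg = 3325 kg/m³ × 9.8 m/s² = 32585 Pa/m
= 32585 Pa/m × (1 MPa/km / 1000.0 Pa/m) = 32.585 MPa/km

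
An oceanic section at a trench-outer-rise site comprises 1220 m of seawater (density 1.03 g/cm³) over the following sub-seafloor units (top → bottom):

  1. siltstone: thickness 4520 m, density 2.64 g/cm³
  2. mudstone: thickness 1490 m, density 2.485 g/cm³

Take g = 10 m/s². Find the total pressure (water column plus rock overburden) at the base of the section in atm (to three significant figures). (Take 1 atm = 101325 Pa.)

seawater: 1030 kg/m³ × 10 m/s² × 1220 m = 1.257×10^7 Pa = 124.0 atm
siltstone: 2640 kg/m³ × 10 m/s² × 4520 m = 1.193×10^8 Pa = 1178 atm
mudstone: 2485 kg/m³ × 10 m/s² × 1490 m = 3.703×10^7 Pa = 365.4 atm
Total = 124.0 + 1178 + 365.4 = 1667.1 atm

1670 atm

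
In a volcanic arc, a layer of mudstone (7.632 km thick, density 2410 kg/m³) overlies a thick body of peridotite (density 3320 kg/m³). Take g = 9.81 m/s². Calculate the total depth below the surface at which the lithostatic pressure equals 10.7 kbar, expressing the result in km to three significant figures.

34.9 km

Pressure at base of upper layers: 2410×9.81×7632 = 1.804×10^8 Pa = 1.804 kbar
Remaining pressure to be supplied by peridotite: 1.070×10^9 − 1.804×10^8 = 8.896×10^8 Pa
Additional depth in peridotite = 8.896×10^8 Pa / (3320 kg/m³ × 9.81 m/s²) = 27313 m
Total depth = 7632 m + 27313 m = 34945 m
= 34.945 km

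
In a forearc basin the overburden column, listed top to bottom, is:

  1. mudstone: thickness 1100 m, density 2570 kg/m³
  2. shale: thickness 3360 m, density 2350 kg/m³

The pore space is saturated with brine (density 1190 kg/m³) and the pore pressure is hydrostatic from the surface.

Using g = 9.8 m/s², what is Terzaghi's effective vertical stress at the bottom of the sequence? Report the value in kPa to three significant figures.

Overburden (lithostatic) stress σ_v:
mudstone: 2570 kg/m³ × 9.8 m/s² × 1100 m = 2.770×10^7 Pa = 27.70 MPa
shale: 2350 kg/m³ × 9.8 m/s² × 3360 m = 7.738×10^7 Pa = 77.38 MPa
Total = 27.70 + 77.38 = 105.09 MPa
Pore pressure P_p = 1190 kg/m³ × 9.8 m/s² × 4460 m = 5.201×10^7 Pa = 52.01 MPa
Effective stress σ' = σ_v − P_p = 105.1 − 52.01 = 53.073 MPa = 53073 kPa

53100 kPa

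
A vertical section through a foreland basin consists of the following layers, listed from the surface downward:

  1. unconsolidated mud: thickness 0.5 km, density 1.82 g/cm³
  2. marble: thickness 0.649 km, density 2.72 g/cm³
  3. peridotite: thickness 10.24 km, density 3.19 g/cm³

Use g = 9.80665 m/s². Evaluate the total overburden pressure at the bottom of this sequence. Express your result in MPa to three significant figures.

347 MPa

unconsolidated mud: 1820 kg/m³ × 9.80665 m/s² × 500 m = 8.924×10^6 Pa = 8.924 MPa
marble: 2720 kg/m³ × 9.80665 m/s² × 649 m = 1.731×10^7 Pa = 17.31 MPa
peridotite: 3190 kg/m³ × 9.80665 m/s² × 10240 m = 3.203×10^8 Pa = 320.3 MPa
Total = 8.924 + 17.31 + 320.3 = 346.58 MPa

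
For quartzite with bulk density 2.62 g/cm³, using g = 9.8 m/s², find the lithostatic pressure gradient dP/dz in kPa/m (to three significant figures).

dP/dz = ρg = 2620 kg/m³ × 9.8 m/s² = 25676 Pa/m
= 25676 Pa/m × (1 kPa/m / 1000.0 Pa/m) = 25.676 kPa/m

25.7 kPa/m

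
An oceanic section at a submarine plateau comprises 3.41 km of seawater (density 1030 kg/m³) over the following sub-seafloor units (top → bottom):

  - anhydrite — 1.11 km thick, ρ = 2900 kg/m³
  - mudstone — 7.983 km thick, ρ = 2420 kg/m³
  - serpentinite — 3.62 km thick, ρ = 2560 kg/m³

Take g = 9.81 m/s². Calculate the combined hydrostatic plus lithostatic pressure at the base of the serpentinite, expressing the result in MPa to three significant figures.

seawater: 1030 kg/m³ × 9.81 m/s² × 3410 m = 3.446×10^7 Pa = 34.46 MPa
anhydrite: 2900 kg/m³ × 9.81 m/s² × 1110 m = 3.158×10^7 Pa = 31.58 MPa
mudstone: 2420 kg/m³ × 9.81 m/s² × 7983 m = 1.895×10^8 Pa = 189.5 MPa
serpentinite: 2560 kg/m³ × 9.81 m/s² × 3620 m = 9.091×10^7 Pa = 90.91 MPa
Total = 34.46 + 31.58 + 189.5 + 90.91 = 346.46 MPa

346 MPa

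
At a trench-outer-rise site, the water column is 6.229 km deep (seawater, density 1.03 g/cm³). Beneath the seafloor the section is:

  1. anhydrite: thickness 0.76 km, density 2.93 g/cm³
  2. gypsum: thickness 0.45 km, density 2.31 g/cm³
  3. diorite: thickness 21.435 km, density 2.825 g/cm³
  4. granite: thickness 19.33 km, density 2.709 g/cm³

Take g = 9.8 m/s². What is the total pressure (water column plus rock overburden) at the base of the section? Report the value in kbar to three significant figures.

seawater: 1030 kg/m³ × 9.8 m/s² × 6229 m = 6.288×10^7 Pa = 0.6288 kbar
anhydrite: 2930 kg/m³ × 9.8 m/s² × 760 m = 2.182×10^7 Pa = 0.2182 kbar
gypsum: 2310 kg/m³ × 9.8 m/s² × 450 m = 1.019×10^7 Pa = 0.1019 kbar
diorite: 2825 kg/m³ × 9.8 m/s² × 21435 m = 5.934×10^8 Pa = 5.934 kbar
granite: 2709 kg/m³ × 9.8 m/s² × 19330 m = 5.132×10^8 Pa = 5.132 kbar
Total = 0.6288 + 0.2182 + 0.1019 + 5.934 + 5.132 = 12.015 kbar

12.0 kbar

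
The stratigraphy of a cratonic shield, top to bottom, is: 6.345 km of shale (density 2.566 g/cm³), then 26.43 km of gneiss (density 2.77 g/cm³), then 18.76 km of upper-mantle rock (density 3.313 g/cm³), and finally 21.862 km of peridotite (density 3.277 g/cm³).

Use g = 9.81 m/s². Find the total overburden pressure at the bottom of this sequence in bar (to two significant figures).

22000 bar

shale: 2566 kg/m³ × 9.81 m/s² × 6345 m = 1.597×10^8 Pa = 1597 bar
gneiss: 2770 kg/m³ × 9.81 m/s² × 26430 m = 7.182×10^8 Pa = 7182 bar
upper-mantle rock: 3313 kg/m³ × 9.81 m/s² × 18760 m = 6.097×10^8 Pa = 6097 bar
peridotite: 3277 kg/m³ × 9.81 m/s² × 21862 m = 7.028×10^8 Pa = 7028 bar
Total = 1597 + 7182 + 6097 + 7028 = 21904 bar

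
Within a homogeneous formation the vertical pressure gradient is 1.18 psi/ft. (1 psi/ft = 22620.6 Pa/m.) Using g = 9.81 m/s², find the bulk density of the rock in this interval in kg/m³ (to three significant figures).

2720 kg/m³

ρ = (dP/dz)/g = 1.18 psi/ft / 9.81 m/s² = 26692 Pa/m / 9.81 m/s² = 2720.9 kg/m³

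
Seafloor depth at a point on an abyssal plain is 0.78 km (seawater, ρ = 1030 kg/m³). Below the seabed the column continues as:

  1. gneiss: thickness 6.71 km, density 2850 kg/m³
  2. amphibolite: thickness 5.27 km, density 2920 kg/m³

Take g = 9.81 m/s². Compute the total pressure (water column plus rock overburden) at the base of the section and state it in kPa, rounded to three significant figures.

346000 kPa

seawater: 1030 kg/m³ × 9.81 m/s² × 780 m = 7.881×10^6 Pa = 7881 kPa
gneiss: 2850 kg/m³ × 9.81 m/s² × 6710 m = 1.876×10^8 Pa = 1.876×10^5 kPa
amphibolite: 2920 kg/m³ × 9.81 m/s² × 5270 m = 1.510×10^8 Pa = 1.510×10^5 kPa
Total = 7881 + 1.876×10^5 + 1.510×10^5 = 3.4644×10^5 kPa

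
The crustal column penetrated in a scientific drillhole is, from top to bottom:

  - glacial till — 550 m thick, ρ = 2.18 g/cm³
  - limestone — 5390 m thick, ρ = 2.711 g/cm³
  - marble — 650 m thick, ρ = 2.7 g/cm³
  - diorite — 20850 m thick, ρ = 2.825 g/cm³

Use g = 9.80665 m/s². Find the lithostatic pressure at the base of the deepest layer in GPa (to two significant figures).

0.75 GPa

glacial till: 2180 kg/m³ × 9.80665 m/s² × 550 m = 1.176×10^7 Pa = 0.01176 GPa
limestone: 2711 kg/m³ × 9.80665 m/s² × 5390 m = 1.433×10^8 Pa = 0.1433 GPa
marble: 2700 kg/m³ × 9.80665 m/s² × 650 m = 1.721×10^7 Pa = 0.01721 GPa
diorite: 2825 kg/m³ × 9.80665 m/s² × 20850 m = 5.776×10^8 Pa = 0.5776 GPa
Total = 0.01176 + 0.1433 + 0.01721 + 0.5776 = 0.74989 GPa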